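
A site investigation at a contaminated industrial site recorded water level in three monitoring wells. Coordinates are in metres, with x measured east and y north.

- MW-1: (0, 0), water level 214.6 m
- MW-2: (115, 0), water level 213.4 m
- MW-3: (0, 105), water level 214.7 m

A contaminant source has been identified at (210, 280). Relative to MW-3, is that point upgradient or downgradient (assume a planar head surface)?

downgradient

∂h/∂x = (213.4 − 214.6) / (115 − 0) = -0.01043
∂h/∂y = (214.7 − 214.6) / (105 − 0) = +0.0009524
Head at (210, 280) = 214.6 + (-0.01043)·(210) + (+0.0009524)·(280) = 212.68 m.
That is lower than the 214.7 m at MW-3, so the point is downgradient.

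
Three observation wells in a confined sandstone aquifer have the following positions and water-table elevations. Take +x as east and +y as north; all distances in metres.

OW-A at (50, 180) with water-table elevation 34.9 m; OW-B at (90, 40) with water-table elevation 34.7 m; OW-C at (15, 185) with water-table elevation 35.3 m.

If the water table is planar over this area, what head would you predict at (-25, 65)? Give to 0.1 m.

36.0 m

Taking OW-A as reference: OW-B−OW-A = (40, -140, -0.2); OW-C−OW-A = (-35, 5, +0.4).
Solve a·Δx + b·Δy = Δh: det = 40·5 − (-35)·(-140) = -4700.
∂h/∂x = [(-0.2)·5 − (+0.4)·(-140)] / -4700 = -0.01170
∂h/∂y = [40·(+0.4) − (-35)·(-0.2)] / -4700 = -0.001915
h(-25, 65) = 34.9 + (-0.01170)·(-75) + (-0.001915)·(-115) = 34.9 +0.878 +0.220 = 35.998 m.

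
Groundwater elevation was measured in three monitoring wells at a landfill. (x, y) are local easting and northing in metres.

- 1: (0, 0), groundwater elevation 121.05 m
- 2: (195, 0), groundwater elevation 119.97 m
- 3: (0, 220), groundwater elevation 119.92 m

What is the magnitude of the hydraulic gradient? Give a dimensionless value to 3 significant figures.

∂h/∂x = (119.97 − 121.05) / (195 − 0) = -0.005538
∂h/∂y = (119.92 − 121.05) / (220 − 0) = -0.005136
|∇h| = √(-0.005538² + -0.005136²) = 0.007553

0.00755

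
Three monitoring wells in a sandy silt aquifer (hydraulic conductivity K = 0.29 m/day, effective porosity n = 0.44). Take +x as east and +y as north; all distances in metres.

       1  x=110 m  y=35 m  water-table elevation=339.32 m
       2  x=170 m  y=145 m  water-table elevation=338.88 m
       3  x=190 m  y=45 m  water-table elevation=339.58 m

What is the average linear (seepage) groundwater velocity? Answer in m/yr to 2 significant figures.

Taking 1 as reference: 2−1 = (60, 110, -0.44); 3−1 = (80, 10, +0.26).
Solve a·Δx + b·Δy = Δh: det = 60·10 − 80·110 = -8200.
∂h/∂x = [(-0.44)·10 − (+0.26)·110] / -8200 = +0.004024
∂h/∂y = [60·(+0.26) − 80·(-0.44)] / -8200 = -0.006195
|∇h| = √(0.004024² + -0.006195²) = 0.007387
Seepage velocity v = K·i/n = 0.29 × 0.007387 / 0.44 = 0.004869 m/day = 1.778 m/yr.

1.8 m/yr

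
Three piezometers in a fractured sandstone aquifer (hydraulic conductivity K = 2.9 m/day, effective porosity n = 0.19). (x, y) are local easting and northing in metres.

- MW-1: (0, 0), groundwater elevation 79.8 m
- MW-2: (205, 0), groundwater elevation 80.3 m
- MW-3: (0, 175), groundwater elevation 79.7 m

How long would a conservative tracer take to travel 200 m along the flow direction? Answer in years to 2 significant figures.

14 years

∂h/∂x = (80.3 − 79.8) / (205 − 0) = +0.002439
∂h/∂y = (79.7 − 79.8) / (175 − 0) = -0.0005714
|∇h| = √(0.002439² + -0.0005714²) = 0.002505
Seepage velocity v = K·i/n = 2.9 × 0.002505 / 0.19 = 0.03823 m/day.
t = 200 / 0.03823 = 5231 days = 14.3 years.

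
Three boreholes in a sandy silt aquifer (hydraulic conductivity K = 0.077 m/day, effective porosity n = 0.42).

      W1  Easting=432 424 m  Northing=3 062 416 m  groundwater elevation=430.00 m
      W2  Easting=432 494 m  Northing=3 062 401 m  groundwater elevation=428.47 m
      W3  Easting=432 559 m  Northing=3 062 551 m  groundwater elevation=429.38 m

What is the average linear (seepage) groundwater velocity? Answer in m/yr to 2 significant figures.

With h = a·x + b·y + c and W1 as origin, the differences give:
  70·a + (-15)·b = -1.53
  135·a + 135·b = -0.62
Eliminate b (×135 and ×(-15), subtract): 11475·a = -215.850 → a = ∂h/∂x = -0.01881
Back-substitute: b = ∂h/∂y = +0.01422.
|∇h| = √(-0.01881² + 0.01422²) = 0.02358
Seepage velocity v = K·i/n = 0.077 × 0.02358 / 0.42 = 0.004323 m/day = 1.579 m/yr.

1.6 m/yr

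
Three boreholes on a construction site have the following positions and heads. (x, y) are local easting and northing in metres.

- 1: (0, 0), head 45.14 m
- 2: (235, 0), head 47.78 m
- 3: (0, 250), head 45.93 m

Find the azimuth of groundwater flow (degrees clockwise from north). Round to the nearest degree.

254°

∂h/∂x = (47.78 − 45.14) / (235 − 0) = +0.01123
∂h/∂y = (45.93 − 45.14) / (250 − 0) = +0.003160
Flow direction (−∇h) has components (-0.01123 E, -0.003160 N).
Azimuth = atan2(E, N) = atan2(-0.01123, -0.003160) = 254.3° ≈ 254°.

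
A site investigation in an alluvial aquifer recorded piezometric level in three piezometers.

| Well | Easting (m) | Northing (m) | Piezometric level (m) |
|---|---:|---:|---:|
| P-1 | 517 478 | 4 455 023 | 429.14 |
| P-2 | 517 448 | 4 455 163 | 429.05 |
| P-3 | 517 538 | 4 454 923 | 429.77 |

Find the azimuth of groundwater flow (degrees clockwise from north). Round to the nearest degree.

Three-point gradient (reference P-1): Δ to P-2 = (-30, 140, -0.09), Δ to P-3 = (60, -100, +0.63).
∂h/∂x = +0.01467, ∂h/∂y = +0.002500 (det = -5400).
Flow direction (−∇h) has components (-0.01467 E, -0.002500 N).
Azimuth = atan2(E, N) = atan2(-0.01467, -0.002500) = 260.3° ≈ 260°.

260°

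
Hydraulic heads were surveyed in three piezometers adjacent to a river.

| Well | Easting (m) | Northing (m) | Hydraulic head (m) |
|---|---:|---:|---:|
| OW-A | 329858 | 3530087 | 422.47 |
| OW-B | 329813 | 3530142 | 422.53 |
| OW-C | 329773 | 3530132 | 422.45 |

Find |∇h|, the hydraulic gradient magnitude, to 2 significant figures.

With h = a·x + b·y + c and OW-A as origin, the differences give:
  (-45)·a + 55·b = +0.06
  (-85)·a + 45·b = -0.02
Eliminate b (×45 and ×55, subtract): 2650·a = 3.800 → a = ∂h/∂x = +0.001434
Back-substitute: b = ∂h/∂y = +0.002264.
|∇h| = √(0.001434² + 0.002264²) = 0.00268

0.0027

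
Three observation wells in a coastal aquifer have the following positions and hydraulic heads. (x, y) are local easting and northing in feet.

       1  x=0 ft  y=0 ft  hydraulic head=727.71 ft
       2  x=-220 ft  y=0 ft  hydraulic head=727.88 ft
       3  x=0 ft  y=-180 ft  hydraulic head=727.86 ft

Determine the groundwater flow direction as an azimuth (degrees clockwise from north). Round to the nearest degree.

∂h/∂x = (727.88 − 727.71) / (-220 − 0) = -0.0007727
∂h/∂y = (727.86 − 727.71) / (-180 − 0) = -0.0008333
Flow direction (−∇h) has components (+0.0007727 E, +0.0008333 N).
Azimuth = atan2(E, N) = atan2(+0.0007727, +0.0008333) = 42.8° ≈ 043°.

043°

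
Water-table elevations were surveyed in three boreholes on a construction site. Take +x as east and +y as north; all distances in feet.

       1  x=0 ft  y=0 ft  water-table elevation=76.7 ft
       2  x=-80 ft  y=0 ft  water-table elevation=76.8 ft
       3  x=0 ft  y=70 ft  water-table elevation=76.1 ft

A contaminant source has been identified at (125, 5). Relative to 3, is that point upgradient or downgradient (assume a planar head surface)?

∂h/∂x = (76.8 − 76.7) / (-80 − 0) = -0.001250
∂h/∂y = (76.1 − 76.7) / (70 − 0) = -0.008571
Head at (125, 5) = 76.7 + (-0.001250)·(125) + (-0.008571)·(5) = 76.50 ft.
That is higher than the 76.1 ft at 3, so the point is upgradient.

upgradient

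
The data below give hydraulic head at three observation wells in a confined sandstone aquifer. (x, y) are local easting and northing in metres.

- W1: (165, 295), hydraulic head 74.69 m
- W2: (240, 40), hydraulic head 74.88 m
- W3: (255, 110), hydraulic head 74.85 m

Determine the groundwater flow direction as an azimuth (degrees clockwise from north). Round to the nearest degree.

312°

With h = a·x + b·y + c and W1 as origin, the differences give:
  75·a + (-255)·b = +0.19
  90·a + (-185)·b = +0.16
Eliminate b (×(-185) and ×(-255), subtract): 9075·a = 5.650 → a = ∂h/∂x = +0.0006226
Back-substitute: b = ∂h/∂y = -0.0005620.
Flow direction (−∇h) has components (-0.0006226 E, +0.0005620 N).
Azimuth = atan2(E, N) = atan2(-0.0006226, +0.0005620) = 312.1° ≈ 312°.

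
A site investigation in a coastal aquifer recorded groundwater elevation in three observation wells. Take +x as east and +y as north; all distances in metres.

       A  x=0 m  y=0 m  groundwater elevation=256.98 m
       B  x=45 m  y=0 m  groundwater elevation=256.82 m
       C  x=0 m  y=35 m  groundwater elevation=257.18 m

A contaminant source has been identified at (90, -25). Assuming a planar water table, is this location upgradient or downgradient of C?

downgradient

∂h/∂x = (256.82 − 256.98) / (45 − 0) = -0.003556
∂h/∂y = (257.18 − 256.98) / (35 − 0) = +0.005714
Head at (90, -25) = 256.98 + (-0.003556)·(90) + (+0.005714)·(-25) = 256.52 m.
That is lower than the 257.18 m at C, so the point is downgradient.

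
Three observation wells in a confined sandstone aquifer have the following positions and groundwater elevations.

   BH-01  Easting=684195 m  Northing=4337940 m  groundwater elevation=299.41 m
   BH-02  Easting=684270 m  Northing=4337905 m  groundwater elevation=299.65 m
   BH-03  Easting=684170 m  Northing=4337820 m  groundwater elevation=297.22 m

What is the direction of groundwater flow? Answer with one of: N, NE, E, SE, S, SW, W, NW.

SW

With h = a·x + b·y + c and BH-01 as origin, the differences give:
  75·a + (-35)·b = +0.24
  (-25)·a + (-120)·b = -2.19
Eliminate b (×(-120) and ×(-35), subtract): -9875·a = -105.450 → a = ∂h/∂x = +0.01068
Back-substitute: b = ∂h/∂y = +0.01603.
Flow = −∇h = (-0.01068 east, -0.01603 north), which points southwest.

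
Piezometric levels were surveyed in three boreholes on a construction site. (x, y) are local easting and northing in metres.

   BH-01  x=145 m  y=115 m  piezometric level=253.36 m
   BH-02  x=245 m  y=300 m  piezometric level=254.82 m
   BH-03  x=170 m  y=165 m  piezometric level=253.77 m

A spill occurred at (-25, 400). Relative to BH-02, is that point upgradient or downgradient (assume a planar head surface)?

Three-point gradient (reference BH-01): Δ to BH-02 = (100, 185, +1.46), Δ to BH-03 = (25, 50, +0.41).
∂h/∂x = -0.007600, ∂h/∂y = +0.01200 (det = 375).
Head at (-25, 400) = 253.36 + (-0.007600)·(-170) + (+0.01200)·(285) = 258.07 m.
That is higher than the 254.82 m at BH-02, so the point is upgradient.

upgradient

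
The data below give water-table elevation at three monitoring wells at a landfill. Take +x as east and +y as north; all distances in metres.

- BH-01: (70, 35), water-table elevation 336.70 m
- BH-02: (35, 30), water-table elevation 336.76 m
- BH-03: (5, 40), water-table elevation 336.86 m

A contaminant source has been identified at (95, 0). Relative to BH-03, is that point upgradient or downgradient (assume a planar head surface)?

Taking BH-01 as reference: BH-02−BH-01 = (-35, -5, +0.06); BH-03−BH-01 = (-65, 5, +0.16).
Solve a·Δx + b·Δy = Δh: det = (-35)·5 − (-65)·(-5) = -500.
∂h/∂x = [(+0.06)·5 − (+0.16)·(-5)] / -500 = -0.002200
∂h/∂y = [(-35)·(+0.16) − (-65)·(+0.06)] / -500 = +0.003400
Head at (95, 0) = 336.70 + (-0.002200)·(25) + (+0.003400)·(-35) = 336.53 m.
That is lower than the 336.86 m at BH-03, so the point is downgradient.

downgradient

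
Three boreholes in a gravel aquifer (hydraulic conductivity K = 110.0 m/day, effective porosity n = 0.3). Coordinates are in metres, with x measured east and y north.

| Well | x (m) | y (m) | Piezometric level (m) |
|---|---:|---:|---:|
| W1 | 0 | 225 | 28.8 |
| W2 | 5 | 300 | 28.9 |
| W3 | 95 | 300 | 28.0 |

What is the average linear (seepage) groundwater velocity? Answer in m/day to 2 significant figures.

3.7 m/day

Taking W1 as reference: W2−W1 = (5, 75, +0.1); W3−W1 = (95, 75, -0.8).
Solve a·Δx + b·Δy = Δh: det = 5·75 − 95·75 = -6750.
∂h/∂x = [(+0.1)·75 − (-0.8)·75] / -6750 = -0.010000
∂h/∂y = [5·(-0.8) − 95·(+0.1)] / -6750 = +0.002000
|∇h| = √(-0.010000² + 0.002000²) = 0.0102
Seepage velocity v = K·i/n = 110.0 × 0.0102 / 0.3 = 3.74 m/day.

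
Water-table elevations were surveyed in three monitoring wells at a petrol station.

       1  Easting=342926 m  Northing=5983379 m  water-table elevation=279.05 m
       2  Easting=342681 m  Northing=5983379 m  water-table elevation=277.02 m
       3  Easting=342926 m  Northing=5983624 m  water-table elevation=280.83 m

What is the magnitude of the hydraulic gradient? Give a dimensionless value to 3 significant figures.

0.0110

∂h/∂x = (277.02 − 279.05) / (342681 − 342926) = +0.008286
∂h/∂y = (280.83 − 279.05) / (5983624 − 5983379) = +0.007265
|∇h| = √(0.008286² + 0.007265²) = 0.01102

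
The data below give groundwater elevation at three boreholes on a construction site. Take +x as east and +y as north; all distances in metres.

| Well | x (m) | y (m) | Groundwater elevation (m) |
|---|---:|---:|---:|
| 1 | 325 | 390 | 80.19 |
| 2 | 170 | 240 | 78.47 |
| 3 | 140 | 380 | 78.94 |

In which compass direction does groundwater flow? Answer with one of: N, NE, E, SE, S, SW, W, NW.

SW

Taking 1 as reference: 2−1 = (-155, -150, -1.72); 3−1 = (-185, -10, -1.25).
Determinant of the coordinate differences = (-155)·(-10) − (-185)·(-150) = -26200.
∂h/∂x = [(-1.72)·(-10) − (-1.25)·(-150)] / -26200 = +0.006500
∂h/∂y = [(-155)·(-1.25) − (-185)·(-1.72)] / -26200 = +0.004750
Flow = −∇h = (-0.006500 east, -0.004750 north), which points southwest.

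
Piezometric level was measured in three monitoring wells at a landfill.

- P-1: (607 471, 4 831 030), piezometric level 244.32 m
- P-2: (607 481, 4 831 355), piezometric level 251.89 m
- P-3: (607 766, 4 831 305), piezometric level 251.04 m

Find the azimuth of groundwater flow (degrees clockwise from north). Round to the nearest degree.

Differences from P-1: to P-2 (Δx, Δy, Δh) = (10, 325, +7.57); to P-3 = (295, 275, +6.72).
Determinant of the coordinate differences = 10·275 − 295·325 = -93125.
∂h/∂x = [(+7.57)·275 − (+6.72)·325] / -93125 = +0.001098
∂h/∂y = [10·(+6.72) − 295·(+7.57)] / -93125 = +0.02326
Flow direction (−∇h) has components (-0.001098 E, -0.02326 N).
Azimuth = atan2(E, N) = atan2(-0.001098, -0.02326) = 182.7° ≈ 183°.

183°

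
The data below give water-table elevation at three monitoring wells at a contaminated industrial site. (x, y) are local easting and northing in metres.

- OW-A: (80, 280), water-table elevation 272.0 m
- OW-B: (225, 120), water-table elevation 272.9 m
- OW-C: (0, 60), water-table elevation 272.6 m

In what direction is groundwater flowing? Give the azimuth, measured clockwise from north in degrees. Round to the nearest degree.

327°

Three-point gradient (reference OW-A): Δ to OW-B = (145, -160, +0.9), Δ to OW-C = (-80, -220, +0.6).
∂h/∂x = +0.002282, ∂h/∂y = -0.003557 (det = -44700).
Flow direction (−∇h) has components (-0.002282 E, +0.003557 N).
Azimuth = atan2(E, N) = atan2(-0.002282, +0.003557) = 327.3° ≈ 327°.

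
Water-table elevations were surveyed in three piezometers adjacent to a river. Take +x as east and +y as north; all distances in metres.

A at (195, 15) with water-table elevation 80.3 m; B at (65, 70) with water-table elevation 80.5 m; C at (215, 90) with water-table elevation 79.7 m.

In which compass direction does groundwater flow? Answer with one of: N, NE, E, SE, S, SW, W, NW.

NE

Three-point gradient (reference A): Δ to B = (-130, 55, +0.2), Δ to C = (20, 75, -0.6).
∂h/∂x = -0.004424, ∂h/∂y = -0.006820 (det = -10850).
Flow = −∇h = (+0.004424 east, +0.006820 north), which points northeast.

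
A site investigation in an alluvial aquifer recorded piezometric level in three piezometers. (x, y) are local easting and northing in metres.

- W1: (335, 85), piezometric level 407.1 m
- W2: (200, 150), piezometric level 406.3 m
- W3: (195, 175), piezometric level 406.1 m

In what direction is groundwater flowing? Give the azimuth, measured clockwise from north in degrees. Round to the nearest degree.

Taking W1 as reference: W2−W1 = (-135, 65, -0.8); W3−W1 = (-140, 90, -1.0).
Solve a·Δx + b·Δy = Δh: det = (-135)·90 − (-140)·65 = -3050.
∂h/∂x = [(-0.8)·90 − (-1.0)·65] / -3050 = +0.002295
∂h/∂y = [(-135)·(-1.0) − (-140)·(-0.8)] / -3050 = -0.007541
Flow direction (−∇h) has components (-0.002295 E, +0.007541 N).
Azimuth = atan2(E, N) = atan2(-0.002295, +0.007541) = 343.1° ≈ 343°.

343°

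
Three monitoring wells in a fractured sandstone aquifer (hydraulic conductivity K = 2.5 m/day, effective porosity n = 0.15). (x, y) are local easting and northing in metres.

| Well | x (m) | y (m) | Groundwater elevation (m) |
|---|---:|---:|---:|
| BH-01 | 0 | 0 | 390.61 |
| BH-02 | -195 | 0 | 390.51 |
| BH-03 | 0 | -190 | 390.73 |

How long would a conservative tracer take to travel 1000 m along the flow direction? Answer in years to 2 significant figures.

∂h/∂x = (390.51 − 390.61) / (-195 − 0) = +0.0005128
∂h/∂y = (390.73 − 390.61) / (-190 − 0) = -0.0006316
|∇h| = √(0.0005128² + -0.0006316²) = 0.0008136
Seepage velocity v = K·i/n = 2.5 × 0.0008136 / 0.15 = 0.01356 m/day.
t = 1000 / 0.01356 = 7.375e+04 days = 202 years.

200 years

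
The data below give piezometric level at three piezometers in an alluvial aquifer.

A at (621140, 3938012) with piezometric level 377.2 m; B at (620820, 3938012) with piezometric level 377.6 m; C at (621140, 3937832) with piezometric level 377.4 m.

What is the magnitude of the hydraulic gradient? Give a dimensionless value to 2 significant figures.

∂h/∂x = (377.6 − 377.2) / (620820 − 621140) = -0.001250
∂h/∂y = (377.4 − 377.2) / (3937832 − 3938012) = -0.001111
|∇h| = √(-0.001250² + -0.001111²) = 0.001672

0.0017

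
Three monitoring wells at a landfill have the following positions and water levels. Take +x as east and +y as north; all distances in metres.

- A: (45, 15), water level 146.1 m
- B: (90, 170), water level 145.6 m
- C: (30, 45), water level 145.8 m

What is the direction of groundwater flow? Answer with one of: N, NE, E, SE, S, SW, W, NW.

NW

Differences from A: to B (Δx, Δy, Δh) = (45, 155, -0.5); to C = (-15, 30, -0.3).
Determinant of the coordinate differences = 45·30 − (-15)·155 = 3675.
∂h/∂x = [(-0.5)·30 − (-0.3)·155] / 3675 = +0.008571
∂h/∂y = [45·(-0.3) − (-15)·(-0.5)] / 3675 = -0.005714
Flow = −∇h = (-0.008571 east, +0.005714 north), which points northwest.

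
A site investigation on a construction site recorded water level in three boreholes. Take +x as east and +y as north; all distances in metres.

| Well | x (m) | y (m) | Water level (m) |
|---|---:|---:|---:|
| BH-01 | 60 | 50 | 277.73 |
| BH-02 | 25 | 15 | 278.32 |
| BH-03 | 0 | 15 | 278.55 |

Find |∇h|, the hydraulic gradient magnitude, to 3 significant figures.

0.0120

Three-point gradient (reference BH-01): Δ to BH-02 = (-35, -35, +0.59), Δ to BH-03 = (-60, -35, +0.82).
∂h/∂x = -0.009200, ∂h/∂y = -0.007657 (det = -875).
|∇h| = √(-0.009200² + -0.007657²) = 0.01197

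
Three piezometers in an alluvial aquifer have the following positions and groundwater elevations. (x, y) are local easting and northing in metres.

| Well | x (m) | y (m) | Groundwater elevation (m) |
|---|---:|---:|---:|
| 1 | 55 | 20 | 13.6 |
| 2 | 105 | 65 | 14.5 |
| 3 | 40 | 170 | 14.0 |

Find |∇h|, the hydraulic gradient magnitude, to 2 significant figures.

0.015

With h = a·x + b·y + c and 1 as origin, the differences give:
  50·a + 45·b = +0.9
  (-15)·a + 150·b = +0.4
Eliminate b (×150 and ×45, subtract): 8175·a = 117.00 → a = ∂h/∂x = +0.01431
Back-substitute: b = ∂h/∂y = +0.004098.
|∇h| = √(0.01431² + 0.004098²) = 0.01489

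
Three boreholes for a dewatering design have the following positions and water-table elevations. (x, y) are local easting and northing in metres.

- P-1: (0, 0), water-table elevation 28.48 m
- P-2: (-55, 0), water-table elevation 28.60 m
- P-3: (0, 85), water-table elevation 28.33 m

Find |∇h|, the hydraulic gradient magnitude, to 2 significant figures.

0.0028

∂h/∂x = (28.60 − 28.48) / (-55 − 0) = -0.002182
∂h/∂y = (28.33 − 28.48) / (85 − 0) = -0.001765
|∇h| = √(-0.002182² + -0.001765²) = 0.002806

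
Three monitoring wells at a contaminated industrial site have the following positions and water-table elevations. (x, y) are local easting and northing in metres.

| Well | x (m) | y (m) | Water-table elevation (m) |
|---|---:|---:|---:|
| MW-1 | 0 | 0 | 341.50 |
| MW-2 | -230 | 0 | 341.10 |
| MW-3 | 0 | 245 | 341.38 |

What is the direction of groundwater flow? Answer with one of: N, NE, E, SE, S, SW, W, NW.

∂h/∂x = (341.10 − 341.50) / (-230 − 0) = +0.001739
∂h/∂y = (341.38 − 341.50) / (245 − 0) = -0.0004898
Flow = −∇h = (-0.001739 east, +0.0004898 north), which points west.

W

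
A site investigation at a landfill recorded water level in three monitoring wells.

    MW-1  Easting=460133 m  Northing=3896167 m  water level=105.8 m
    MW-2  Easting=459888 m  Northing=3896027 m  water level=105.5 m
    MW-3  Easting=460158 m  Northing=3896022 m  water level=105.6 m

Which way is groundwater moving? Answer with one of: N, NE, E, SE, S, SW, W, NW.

S

With h = a·x + b·y + c and MW-1 as origin, the differences give:
  (-245)·a + (-140)·b = -0.3
  25·a + (-145)·b = -0.2
Eliminate b (×(-145) and ×(-140), subtract): 39025·a = 15.50 → a = ∂h/∂x = +0.0003972
Back-substitute: b = ∂h/∂y = +0.001448.
Flow = −∇h = (-0.0003972 east, -0.001448 north), which points south.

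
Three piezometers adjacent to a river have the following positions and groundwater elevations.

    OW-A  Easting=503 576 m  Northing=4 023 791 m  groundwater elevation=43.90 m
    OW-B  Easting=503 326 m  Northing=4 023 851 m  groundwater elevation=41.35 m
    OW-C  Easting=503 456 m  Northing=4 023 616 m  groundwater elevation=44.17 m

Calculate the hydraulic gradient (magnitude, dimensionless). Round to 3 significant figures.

With h = a·x + b·y + c and OW-A as origin, the differences give:
  (-250)·a + 60·b = -2.55
  (-120)·a + (-175)·b = +0.27
Eliminate b (×(-175) and ×60, subtract): 50950·a = 430.050 → a = ∂h/∂x = +0.008441
Back-substitute: b = ∂h/∂y = -0.007331.
|∇h| = √(0.008441² + -0.007331²) = 0.01118

0.0112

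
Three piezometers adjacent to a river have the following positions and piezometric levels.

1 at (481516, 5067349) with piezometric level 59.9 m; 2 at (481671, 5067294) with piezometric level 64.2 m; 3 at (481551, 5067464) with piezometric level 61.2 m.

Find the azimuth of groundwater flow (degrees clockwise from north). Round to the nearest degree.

With h = a·x + b·y + c and 1 as origin, the differences give:
  155·a + (-55)·b = +4.3
  35·a + 115·b = +1.3
Eliminate b (×115 and ×(-55), subtract): 19750·a = 566.00 → a = ∂h/∂x = +0.02866
Back-substitute: b = ∂h/∂y = +0.002582.
Flow direction (−∇h) has components (-0.02866 E, -0.002582 N).
Azimuth = atan2(E, N) = atan2(-0.02866, -0.002582) = 264.9° ≈ 265°.

265°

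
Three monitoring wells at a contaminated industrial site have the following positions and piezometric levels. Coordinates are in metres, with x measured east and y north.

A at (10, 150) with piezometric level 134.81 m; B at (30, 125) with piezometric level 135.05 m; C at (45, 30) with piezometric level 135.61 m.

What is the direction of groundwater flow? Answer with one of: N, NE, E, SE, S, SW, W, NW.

NW

With h = a·x + b·y + c and A as origin, the differences give:
  20·a + (-25)·b = +0.24
  35·a + (-120)·b = +0.80
Eliminate b (×(-120) and ×(-25), subtract): -1525·a = -8.800 → a = ∂h/∂x = +0.005770
Back-substitute: b = ∂h/∂y = -0.004984.
Flow = −∇h = (-0.005770 east, +0.004984 north), which points northwest.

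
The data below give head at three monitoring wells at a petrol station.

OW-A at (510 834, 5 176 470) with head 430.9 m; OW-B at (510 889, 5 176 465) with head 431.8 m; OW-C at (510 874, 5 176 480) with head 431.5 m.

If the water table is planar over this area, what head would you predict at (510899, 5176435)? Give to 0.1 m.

Differences from OW-A: to OW-B (Δx, Δy, Δh) = (55, -5, +0.9); to OW-C = (40, 10, +0.6).
Solve a·Δx + b·Δy = Δh: det = 55·10 − 40·(-5) = 750.
∂h/∂x = [(+0.9)·10 − (+0.6)·(-5)] / 750 = +0.01600
∂h/∂y = [55·(+0.6) − 40·(+0.9)] / 750 = -0.004000
h(510899, 5176435) = 430.9 + (+0.01600)·(65) + (-0.004000)·(-35) = 430.9 +1.040 +0.140 = 432.080 m.

432.1 m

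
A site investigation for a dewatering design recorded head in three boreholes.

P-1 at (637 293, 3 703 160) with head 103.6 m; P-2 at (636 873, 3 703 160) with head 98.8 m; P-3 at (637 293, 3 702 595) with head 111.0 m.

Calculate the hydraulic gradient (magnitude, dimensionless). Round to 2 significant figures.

∂h/∂x = (98.8 − 103.6) / (636873 − 637293) = +0.01143
∂h/∂y = (111.0 − 103.6) / (3702595 − 3703160) = -0.01310
|∇h| = √(0.01143² + -0.01310²) = 0.01739

0.017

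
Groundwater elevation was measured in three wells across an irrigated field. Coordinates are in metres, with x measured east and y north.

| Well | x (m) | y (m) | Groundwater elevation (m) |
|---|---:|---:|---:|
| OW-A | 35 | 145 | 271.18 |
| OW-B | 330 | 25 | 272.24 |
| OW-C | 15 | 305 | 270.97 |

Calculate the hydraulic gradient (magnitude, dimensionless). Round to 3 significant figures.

0.00335

Taking OW-A as reference: OW-B−OW-A = (295, -120, +1.06); OW-C−OW-A = (-20, 160, -0.21).
Determinant of the coordinate differences = 295·160 − (-20)·(-120) = 44800.
∂h/∂x = [(+1.06)·160 − (-0.21)·(-120)] / 44800 = +0.003223
∂h/∂y = [295·(-0.21) − (-20)·(+1.06)] / 44800 = -0.0009096
|∇h| = √(0.003223² + -0.0009096²) = 0.003349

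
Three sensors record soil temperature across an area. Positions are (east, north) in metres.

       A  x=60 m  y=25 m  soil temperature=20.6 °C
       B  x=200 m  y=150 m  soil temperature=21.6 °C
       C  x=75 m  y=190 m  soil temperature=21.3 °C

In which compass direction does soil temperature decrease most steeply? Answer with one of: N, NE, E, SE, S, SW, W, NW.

SW

With T = a·x + b·y + c and A as origin, the differences give:
  140·a + 125·b = +1.0
  15·a + 165·b = +0.7
Eliminate b (×165 and ×125, subtract): 21225·a = 77.50 → a = ∂T/∂x = +0.003651
Back-substitute: b = ∂T/∂y = +0.003910.
Steepest decrease is along −∇f = (-0.003651 E, -0.003910 N) → southwest.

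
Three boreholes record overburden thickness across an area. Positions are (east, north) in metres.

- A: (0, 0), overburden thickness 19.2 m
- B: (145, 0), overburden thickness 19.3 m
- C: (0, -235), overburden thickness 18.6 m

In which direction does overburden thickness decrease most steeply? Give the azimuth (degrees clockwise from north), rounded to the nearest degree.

∂d/∂x = (19.3 − 19.2) / (145 − 0) = +0.0006897
∂d/∂y = (18.6 − 19.2) / (-235 − 0) = +0.002553
Steepest decrease is along −∇f: components (-0.0006897 E, -0.002553 N).
Azimuth = atan2(-0.0006897, -0.002553) = 195.1° ≈ 195°.

195°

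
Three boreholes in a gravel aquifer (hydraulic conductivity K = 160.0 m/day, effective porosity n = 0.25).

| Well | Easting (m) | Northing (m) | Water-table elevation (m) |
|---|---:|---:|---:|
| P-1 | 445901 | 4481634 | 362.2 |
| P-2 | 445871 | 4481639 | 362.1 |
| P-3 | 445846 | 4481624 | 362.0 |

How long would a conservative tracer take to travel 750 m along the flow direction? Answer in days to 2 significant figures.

330 days

Taking P-1 as reference: P-2−P-1 = (-30, 5, -0.1); P-3−P-1 = (-55, -10, -0.2).
Determinant of the coordinate differences = (-30)·(-10) − (-55)·5 = 575.
∂h/∂x = [(-0.1)·(-10) − (-0.2)·5] / 575 = +0.003478
∂h/∂y = [(-30)·(-0.2) − (-55)·(-0.1)] / 575 = +0.0008696
|∇h| = √(0.003478² + 0.0008696²) = 0.003585
Seepage velocity v = K·i/n = 160.0 × 0.003585 / 0.25 = 2.294 m/day.
t = 750 / 2.294 = 326.9 days.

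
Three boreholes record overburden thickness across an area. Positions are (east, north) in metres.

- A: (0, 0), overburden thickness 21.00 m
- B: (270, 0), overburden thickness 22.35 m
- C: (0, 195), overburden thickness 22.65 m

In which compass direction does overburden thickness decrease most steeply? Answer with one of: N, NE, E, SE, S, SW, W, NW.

SW

∂d/∂x = (22.35 − 21.00) / (270 − 0) = +0.005000
∂d/∂y = (22.65 − 21.00) / (195 − 0) = +0.008462
Steepest decrease is along −∇f = (-0.005000 E, -0.008462 N) → southwest.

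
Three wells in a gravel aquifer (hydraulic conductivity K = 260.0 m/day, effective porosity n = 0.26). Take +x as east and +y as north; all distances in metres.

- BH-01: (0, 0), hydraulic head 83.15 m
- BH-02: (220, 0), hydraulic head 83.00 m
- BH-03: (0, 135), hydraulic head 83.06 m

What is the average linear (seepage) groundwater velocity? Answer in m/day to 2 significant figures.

0.95 m/day

∂h/∂x = (83.00 − 83.15) / (220 − 0) = -0.0006818
∂h/∂y = (83.06 − 83.15) / (135 − 0) = -0.0006667
|∇h| = √(-0.0006818² + -0.0006667²) = 0.0009536
Seepage velocity v = K·i/n = 260.0 × 0.0009536 / 0.26 = 0.9536 m/day.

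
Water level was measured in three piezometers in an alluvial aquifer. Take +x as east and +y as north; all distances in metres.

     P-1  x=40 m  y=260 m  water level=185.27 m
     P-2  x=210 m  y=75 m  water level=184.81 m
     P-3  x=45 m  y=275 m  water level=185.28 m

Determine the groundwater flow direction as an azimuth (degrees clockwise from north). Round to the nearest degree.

Differences from P-1: to P-2 (Δx, Δy, Δh) = (170, -185, -0.46); to P-3 = (5, 15, +0.01).
Determinant of the coordinate differences = 170·15 − 5·(-185) = 3475.
∂h/∂x = [(-0.46)·15 − (+0.01)·(-185)] / 3475 = -0.001453
∂h/∂y = [170·(+0.01) − 5·(-0.46)] / 3475 = +0.001151
Flow direction (−∇h) has components (+0.001453 E, -0.001151 N).
Azimuth = atan2(E, N) = atan2(+0.001453, -0.001151) = 128.4° ≈ 128°.

128°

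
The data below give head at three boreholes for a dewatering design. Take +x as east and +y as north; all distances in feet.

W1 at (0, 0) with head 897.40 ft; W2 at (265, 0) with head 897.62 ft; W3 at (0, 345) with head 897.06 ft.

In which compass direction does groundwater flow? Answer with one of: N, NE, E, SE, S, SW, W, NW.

∂h/∂x = (897.62 − 897.40) / (265 − 0) = +0.0008302
∂h/∂y = (897.06 − 897.40) / (345 − 0) = -0.0009855
Flow = −∇h = (-0.0008302 east, +0.0009855 north), which points northwest.

NW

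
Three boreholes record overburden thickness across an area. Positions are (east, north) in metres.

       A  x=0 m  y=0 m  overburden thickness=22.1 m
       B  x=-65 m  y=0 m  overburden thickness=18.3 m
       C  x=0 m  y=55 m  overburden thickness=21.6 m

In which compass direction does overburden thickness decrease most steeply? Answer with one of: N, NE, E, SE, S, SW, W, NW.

∂d/∂x = (18.3 − 22.1) / (-65 − 0) = +0.05846
∂d/∂y = (21.6 − 22.1) / (55 − 0) = -0.009091
Steepest decrease is along −∇f = (-0.05846 E, +0.009091 N) → west.

W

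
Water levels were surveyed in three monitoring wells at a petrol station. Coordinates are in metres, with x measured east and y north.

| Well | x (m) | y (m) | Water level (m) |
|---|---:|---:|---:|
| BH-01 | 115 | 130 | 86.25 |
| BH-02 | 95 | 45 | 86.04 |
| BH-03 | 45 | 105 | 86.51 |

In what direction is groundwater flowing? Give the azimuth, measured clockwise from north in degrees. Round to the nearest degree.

Taking BH-01 as reference: BH-02−BH-01 = (-20, -85, -0.21); BH-03−BH-01 = (-70, -25, +0.26).
Solve a·Δx + b·Δy = Δh: det = (-20)·(-25) − (-70)·(-85) = -5450.
∂h/∂x = [(-0.21)·(-25) − (+0.26)·(-85)] / -5450 = -0.005018
∂h/∂y = [(-20)·(+0.26) − (-70)·(-0.21)] / -5450 = +0.003651
Flow direction (−∇h) has components (+0.005018 E, -0.003651 N).
Azimuth = atan2(E, N) = atan2(+0.005018, -0.003651) = 126.0° ≈ 126°.

126°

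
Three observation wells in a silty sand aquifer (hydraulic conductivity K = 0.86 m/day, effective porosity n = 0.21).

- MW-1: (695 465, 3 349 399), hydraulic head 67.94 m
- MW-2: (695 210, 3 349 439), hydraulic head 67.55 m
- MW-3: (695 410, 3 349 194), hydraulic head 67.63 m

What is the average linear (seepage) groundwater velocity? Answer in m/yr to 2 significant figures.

3.0 m/yr

With h = a·x + b·y + c and MW-1 as origin, the differences give:
  (-255)·a + 40·b = -0.39
  (-55)·a + (-205)·b = -0.31
Eliminate b (×(-205) and ×40, subtract): 54475·a = 92.350 → a = ∂h/∂x = +0.001695
Back-substitute: b = ∂h/∂y = +0.001057.
|∇h| = √(0.001695² + 0.001057²) = 0.001998
Seepage velocity v = K·i/n = 0.86 × 0.001998 / 0.21 = 0.008182 m/day = 2.988 m/yr.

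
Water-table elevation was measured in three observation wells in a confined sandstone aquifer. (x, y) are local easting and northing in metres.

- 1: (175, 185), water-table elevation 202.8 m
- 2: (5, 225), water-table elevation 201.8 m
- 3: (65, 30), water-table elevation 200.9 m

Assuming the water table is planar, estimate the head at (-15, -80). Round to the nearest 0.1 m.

199.5 m

Differences from 1: to 2 (Δx, Δy, Δh) = (-170, 40, -1.0); to 3 = (-110, -155, -1.9).
Determinant of the coordinate differences = (-170)·(-155) − (-110)·40 = 30750.
∂h/∂x = [(-1.0)·(-155) − (-1.9)·40] / 30750 = +0.007512
∂h/∂y = [(-170)·(-1.9) − (-110)·(-1.0)] / 30750 = +0.006927
h(-15, -80) = 202.8 + (+0.007512)·(-190) + (+0.006927)·(-265) = 202.8 -1.427 -1.836 = 199.537 m.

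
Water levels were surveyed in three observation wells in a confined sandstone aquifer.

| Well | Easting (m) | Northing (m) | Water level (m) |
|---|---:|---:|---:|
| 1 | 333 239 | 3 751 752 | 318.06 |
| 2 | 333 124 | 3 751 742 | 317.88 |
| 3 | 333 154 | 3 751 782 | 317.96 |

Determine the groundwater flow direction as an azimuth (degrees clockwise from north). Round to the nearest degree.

239°

Three-point gradient (reference 1): Δ to 2 = (-115, -10, -0.18), Δ to 3 = (-85, 30, -0.10).
∂h/∂x = +0.001488, ∂h/∂y = +0.0008837 (det = -4300).
Flow direction (−∇h) has components (-0.001488 E, -0.0008837 N).
Azimuth = atan2(E, N) = atan2(-0.001488, -0.0008837) = 239.3° ≈ 239°.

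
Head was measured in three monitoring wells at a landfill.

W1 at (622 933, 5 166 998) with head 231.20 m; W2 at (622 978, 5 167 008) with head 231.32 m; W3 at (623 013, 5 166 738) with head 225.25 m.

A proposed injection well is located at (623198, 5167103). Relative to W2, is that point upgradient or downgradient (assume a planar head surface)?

upgradient

Differences from W1: to W2 (Δx, Δy, Δh) = (45, 10, +0.12); to W3 = (80, -260, -5.95).
Solve a·Δx + b·Δy = Δh: det = 45·(-260) − 80·10 = -12500.
∂h/∂x = [(+0.12)·(-260) − (-5.95)·10] / -12500 = -0.002264
∂h/∂y = [45·(-5.95) − 80·(+0.12)] / -12500 = +0.02219
Head at (623198, 5167103) = 231.20 + (-0.002264)·(265) + (+0.02219)·(105) = 232.93 m.
That is higher than the 231.32 m at W2, so the point is upgradient.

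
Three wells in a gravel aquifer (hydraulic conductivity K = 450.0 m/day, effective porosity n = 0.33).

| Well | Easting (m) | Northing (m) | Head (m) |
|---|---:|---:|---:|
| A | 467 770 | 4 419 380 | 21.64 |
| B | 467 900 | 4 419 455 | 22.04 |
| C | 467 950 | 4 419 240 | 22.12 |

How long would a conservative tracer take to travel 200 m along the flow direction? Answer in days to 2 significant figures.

50 days

Differences from A: to B (Δx, Δy, Δh) = (130, 75, +0.40); to C = (180, -140, +0.48).
Determinant of the coordinate differences = 130·(-140) − 180·75 = -31700.
∂h/∂x = [(+0.40)·(-140) − (+0.48)·75] / -31700 = +0.002902
∂h/∂y = [130·(+0.48) − 180·(+0.40)] / -31700 = +0.0003028
|∇h| = √(0.002902² + 0.0003028²) = 0.002918
Seepage velocity v = K·i/n = 450.0 × 0.002918 / 0.33 = 3.979 m/day.
t = 200 / 3.979 = 50.26 days.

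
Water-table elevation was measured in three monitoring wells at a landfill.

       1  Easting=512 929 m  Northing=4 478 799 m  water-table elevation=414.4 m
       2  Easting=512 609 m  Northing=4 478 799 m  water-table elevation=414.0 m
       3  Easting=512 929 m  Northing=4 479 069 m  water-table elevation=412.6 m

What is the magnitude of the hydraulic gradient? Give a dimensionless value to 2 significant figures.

∂h/∂x = (414.0 − 414.4) / (512609 − 512929) = +0.001250
∂h/∂y = (412.6 − 414.4) / (4479069 − 4478799) = -0.006667
|∇h| = √(0.001250² + -0.006667²) = 0.006783

0.0068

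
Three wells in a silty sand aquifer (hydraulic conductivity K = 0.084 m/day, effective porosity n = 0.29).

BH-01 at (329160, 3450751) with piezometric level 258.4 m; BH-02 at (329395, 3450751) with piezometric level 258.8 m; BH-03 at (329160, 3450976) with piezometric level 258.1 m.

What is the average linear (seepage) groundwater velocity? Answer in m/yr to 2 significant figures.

∂h/∂x = (258.8 − 258.4) / (329395 − 329160) = +0.001702
∂h/∂y = (258.1 − 258.4) / (3450976 − 3450751) = -0.001333
|∇h| = √(0.001702² + -0.001333²) = 0.002162
Seepage velocity v = K·i/n = 0.084 × 0.002162 / 0.29 = 0.0006262 m/day = 0.2287 m/yr.

0.23 m/yr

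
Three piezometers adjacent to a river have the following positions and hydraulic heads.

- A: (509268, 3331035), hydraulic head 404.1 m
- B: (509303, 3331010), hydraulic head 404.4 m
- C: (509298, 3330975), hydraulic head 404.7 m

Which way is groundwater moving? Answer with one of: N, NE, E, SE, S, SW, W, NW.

N

Differences from A: to B (Δx, Δy, Δh) = (35, -25, +0.3); to C = (30, -60, +0.6).
Determinant of the coordinate differences = 35·(-60) − 30·(-25) = -1350.
∂h/∂x = [(+0.3)·(-60) − (+0.6)·(-25)] / -1350 = +0.002222
∂h/∂y = [35·(+0.6) − 30·(+0.3)] / -1350 = -0.008889
Flow = −∇h = (-0.002222 east, +0.008889 north), which points north.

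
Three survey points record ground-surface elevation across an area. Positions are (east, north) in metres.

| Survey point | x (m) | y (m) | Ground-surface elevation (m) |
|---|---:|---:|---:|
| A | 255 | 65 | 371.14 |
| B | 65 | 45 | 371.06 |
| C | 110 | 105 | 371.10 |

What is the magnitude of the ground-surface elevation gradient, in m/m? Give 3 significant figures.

0.000539 m/m

Three-point gradient (reference A): Δ to B = (-190, -20, -0.08), Δ to C = (-145, 40, -0.04).
∂z/∂x = +0.0003810, ∂z/∂y = +0.0003810 (det = -10500).
|∇f| = √(0.0003810² + 0.0003810²) = 0.0005388 m/m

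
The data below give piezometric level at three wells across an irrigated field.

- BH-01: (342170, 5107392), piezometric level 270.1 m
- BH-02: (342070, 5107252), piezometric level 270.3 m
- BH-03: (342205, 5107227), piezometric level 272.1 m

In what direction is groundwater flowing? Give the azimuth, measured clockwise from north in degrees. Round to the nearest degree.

Three-point gradient (reference BH-01): Δ to BH-02 = (-100, -140, +0.2), Δ to BH-03 = (35, -165, +2.0).
∂h/∂x = +0.01154, ∂h/∂y = -0.009673 (det = 21400).
Flow direction (−∇h) has components (-0.01154 E, +0.009673 N).
Azimuth = atan2(E, N) = atan2(-0.01154, +0.009673) = 310.0° ≈ 310°.

310°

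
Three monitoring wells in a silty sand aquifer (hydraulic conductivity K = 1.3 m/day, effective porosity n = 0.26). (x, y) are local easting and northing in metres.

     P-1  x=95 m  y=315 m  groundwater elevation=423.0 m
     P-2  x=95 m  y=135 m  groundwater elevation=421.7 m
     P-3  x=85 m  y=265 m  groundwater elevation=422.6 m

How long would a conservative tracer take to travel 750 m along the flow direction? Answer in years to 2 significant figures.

50 years

Differences from P-1: to P-2 (Δx, Δy, Δh) = (0, -180, -1.3); to P-3 = (-10, -50, -0.4).
Solve a·Δx + b·Δy = Δh: det = 0·(-50) − (-10)·(-180) = -1800.
∂h/∂x = [(-1.3)·(-50) − (-0.4)·(-180)] / -1800 = +0.003889
∂h/∂y = [0·(-0.4) − (-10)·(-1.3)] / -1800 = +0.007222
|∇h| = √(0.003889² + 0.007222²) = 0.008203
Seepage velocity v = K·i/n = 1.3 × 0.008203 / 0.26 = 0.04102 m/day.
t = 750 / 0.04102 = 1.828e+04 days = 50 years.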